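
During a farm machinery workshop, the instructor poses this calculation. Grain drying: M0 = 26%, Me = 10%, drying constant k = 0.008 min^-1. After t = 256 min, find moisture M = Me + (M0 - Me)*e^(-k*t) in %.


M = Me + (M0 - Me) * e^(-k*t)
  = 10 + (26 - 10) * e^(-0.008*256)
  = 10 + 16 * e^(-2.048)
  = 10 + 16 * 0.12899
  = 10 + 2.0639
  = 12.06%


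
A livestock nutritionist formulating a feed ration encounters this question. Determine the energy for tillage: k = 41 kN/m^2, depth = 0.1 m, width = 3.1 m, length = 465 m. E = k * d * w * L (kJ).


E = k * d * w * L
  = 41 * 0.1 * 3.1 * 465
  = 5910.15 kJ


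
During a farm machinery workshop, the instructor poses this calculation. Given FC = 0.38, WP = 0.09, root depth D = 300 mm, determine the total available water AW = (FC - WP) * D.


AW = (FC - WP) * D
   = (0.38 - 0.09) * 300
   = 0.29 * 300
   = 87 mm


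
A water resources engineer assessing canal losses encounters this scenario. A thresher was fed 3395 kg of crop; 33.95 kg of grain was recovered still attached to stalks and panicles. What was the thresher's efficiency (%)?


eta = (total - unthreshed) / total * 100
    = (3395 - 33.95) / 3395 * 100
    = 3361.05 / 3395 * 100
    = 99%


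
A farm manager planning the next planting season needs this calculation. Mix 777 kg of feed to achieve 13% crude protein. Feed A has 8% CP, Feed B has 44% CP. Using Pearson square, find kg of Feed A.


parts_A = CP_b - target = 44 - 13 = 31
parts_B = target - CP_a = 13 - 8 = 5
total_parts = 31 + 5 = 36
Feed A = 777 * 31 / 36 = 669.08 kg
Feed B = 777 * 5 / 36 = 107.92 kg

669.08 kg


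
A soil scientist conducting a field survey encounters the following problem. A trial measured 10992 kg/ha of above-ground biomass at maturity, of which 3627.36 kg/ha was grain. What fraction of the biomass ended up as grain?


HI = grain_yield / biomass
   = 3627.36 / 10992
   = 0.33


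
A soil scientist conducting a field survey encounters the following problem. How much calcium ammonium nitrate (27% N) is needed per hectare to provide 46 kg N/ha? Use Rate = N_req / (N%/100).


Rate = N_required / (N_content / 100)
     = 46 / (27 / 100)
     = 46 / 0.27
     = 170.37 kg/ha


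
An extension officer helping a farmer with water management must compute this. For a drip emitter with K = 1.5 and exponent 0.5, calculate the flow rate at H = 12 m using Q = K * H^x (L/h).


Q = K * H^x
  = 1.5 * 12^0.5
  = 1.5 * 3.4641
  = 5.20 L/h


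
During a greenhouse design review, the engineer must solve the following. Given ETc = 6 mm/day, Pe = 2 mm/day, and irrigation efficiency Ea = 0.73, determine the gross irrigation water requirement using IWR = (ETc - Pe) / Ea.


IWR = (ETc - Pe) / Ea
    = (6 - 2) / 0.73
    = 4 / 0.73
    = 5.48 mm/day


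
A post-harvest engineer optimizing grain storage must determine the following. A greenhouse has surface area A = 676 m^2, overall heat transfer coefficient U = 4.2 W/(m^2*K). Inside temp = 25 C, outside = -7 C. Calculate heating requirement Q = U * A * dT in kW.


dT = 25 - (-7) = 32 K
Q = U * A * dT
  = 4.2 * 676 * 32
  = 90854.40 W = 90.85 kW


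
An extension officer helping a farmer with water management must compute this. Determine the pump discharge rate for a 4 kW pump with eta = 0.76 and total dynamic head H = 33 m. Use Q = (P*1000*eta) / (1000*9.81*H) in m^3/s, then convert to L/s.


Q = (P * 1000 * eta) / (rho * g * H)
  = (4 * 1000 * 0.76) / (1000 * 9.81 * 33)
  = 3040 / 323730
  = 0.00939 m^3/s = 9.39 L/s


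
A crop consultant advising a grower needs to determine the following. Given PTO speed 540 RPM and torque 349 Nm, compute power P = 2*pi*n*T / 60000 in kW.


P = 2*pi*n*T / 60000
  = 2*pi * 540 * 349 / 60000
  = 1184129.10 / 60000
  = 19.74 kW


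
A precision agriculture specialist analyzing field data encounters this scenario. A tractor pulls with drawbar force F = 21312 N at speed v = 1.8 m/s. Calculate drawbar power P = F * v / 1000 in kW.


P = F * v / 1000
  = 21312 * 1.8 / 1000
  = 38361.60 / 1000
  = 38.36 kW


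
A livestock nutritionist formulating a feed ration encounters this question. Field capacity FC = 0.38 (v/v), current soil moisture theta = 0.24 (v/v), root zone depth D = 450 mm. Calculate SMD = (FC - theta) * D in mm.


SMD = (FC - theta) * D
    = (0.38 - 0.24) * 450
    = 0.140 * 450
    = 63 mm


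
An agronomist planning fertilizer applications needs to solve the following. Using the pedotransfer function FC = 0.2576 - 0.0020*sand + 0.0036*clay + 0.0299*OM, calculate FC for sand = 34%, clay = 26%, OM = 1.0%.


FC = 0.2576 - 0.0020*34 + 0.0036*26 + 0.0299*1.0
   = 0.2576 - 0.0680 + 0.0936 + 0.0299
   = 0.3131


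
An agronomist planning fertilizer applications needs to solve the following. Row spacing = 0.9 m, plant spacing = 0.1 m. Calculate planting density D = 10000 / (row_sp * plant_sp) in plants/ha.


D = 10000 / (row_sp * plant_sp)
  = 10000 / (0.9 * 0.1)
  = 10000 / 0.0900
  = 111111.11 plants/ha


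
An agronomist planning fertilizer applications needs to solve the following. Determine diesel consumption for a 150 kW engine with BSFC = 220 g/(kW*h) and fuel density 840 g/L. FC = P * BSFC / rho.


FC = P * BSFC / rho_fuel
   = 150 * 220 / 840
   = 33000 / 840
   = 39.29 L/h


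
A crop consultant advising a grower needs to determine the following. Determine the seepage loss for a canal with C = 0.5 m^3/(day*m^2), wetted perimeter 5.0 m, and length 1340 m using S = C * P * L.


S = C * P * L
  = 0.5 * 5.0 * 1340
  = 3350 m^3/day


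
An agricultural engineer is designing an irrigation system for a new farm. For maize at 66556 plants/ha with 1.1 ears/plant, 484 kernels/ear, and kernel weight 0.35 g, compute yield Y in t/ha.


Y = density * ears * kernels * kw
  = 66556 * 1.1 * 484 * 0.35 g/ha
  = 12402045.04 g/ha
  = 12402.05 kg/ha = 12.40 t/ha


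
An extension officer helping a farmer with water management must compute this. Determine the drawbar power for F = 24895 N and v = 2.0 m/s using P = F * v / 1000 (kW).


P = F * v / 1000
  = 24895 * 2.0 / 1000
  = 49790 / 1000
  = 49.79 kW


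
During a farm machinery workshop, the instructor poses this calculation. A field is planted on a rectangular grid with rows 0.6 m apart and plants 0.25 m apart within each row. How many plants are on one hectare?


D = 10000 / (row_sp * plant_sp)
  = 10000 / (0.6 * 0.25)
  = 10000 / 0.1500
  = 66666.67 plants/ha


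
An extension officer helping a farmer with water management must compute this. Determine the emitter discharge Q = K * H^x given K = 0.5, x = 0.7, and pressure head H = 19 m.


Q = K * H^x
  = 0.5 * 19^0.7
  = 0.5 * 7.8547
  = 3.93 L/h


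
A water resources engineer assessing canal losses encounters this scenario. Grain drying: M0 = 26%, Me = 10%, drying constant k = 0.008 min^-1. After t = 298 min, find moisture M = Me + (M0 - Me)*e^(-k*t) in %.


M = Me + (M0 - Me) * e^(-k*t)
  = 10 + (26 - 10) * e^(-0.008*298)
  = 10 + 16 * e^(-2.384)
  = 10 + 16 * 0.09218
  = 10 + 1.4749
  = 11.47%


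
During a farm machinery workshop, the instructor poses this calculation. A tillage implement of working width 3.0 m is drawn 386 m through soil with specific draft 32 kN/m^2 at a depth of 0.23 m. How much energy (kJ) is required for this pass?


E = k * d * w * L
  = 32 * 0.23 * 3.0 * 386
  = 8522.88 kJ


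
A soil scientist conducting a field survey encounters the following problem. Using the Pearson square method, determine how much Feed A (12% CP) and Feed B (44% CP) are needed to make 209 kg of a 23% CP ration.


parts_A = CP_b - target = 44 - 23 = 21
parts_B = target - CP_a = 23 - 12 = 11
total_parts = 21 + 11 = 32
Feed A = 209 * 21 / 32 = 137.16 kg
Feed B = 209 * 11 / 32 = 71.84 kg

137.16 kg


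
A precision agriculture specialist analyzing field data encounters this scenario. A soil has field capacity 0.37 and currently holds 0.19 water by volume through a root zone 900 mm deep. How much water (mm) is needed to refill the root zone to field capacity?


SMD = (FC - theta) * D
    = (0.37 - 0.19) * 900
    = 0.180 * 900
    = 162 mm


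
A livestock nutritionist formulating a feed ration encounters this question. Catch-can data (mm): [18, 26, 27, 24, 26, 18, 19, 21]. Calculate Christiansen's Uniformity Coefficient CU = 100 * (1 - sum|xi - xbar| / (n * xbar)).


xbar = 179 / 8 = 22.375
sum|xi - xbar| = 27
CU = 100 * (1 - 27 / (8 * 22.375))
   = 100 * (1 - 0.1508)
   = 84.92%


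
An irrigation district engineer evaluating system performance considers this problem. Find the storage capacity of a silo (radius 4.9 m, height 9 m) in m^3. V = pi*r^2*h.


V = pi * r^2 * h
  = pi * 4.9^2 * 9
  = pi * 24.01 * 9
  = 678.87 m^3


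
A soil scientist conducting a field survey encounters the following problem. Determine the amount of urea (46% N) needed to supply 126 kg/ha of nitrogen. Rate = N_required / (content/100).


Rate = N_required / (N_content / 100)
     = 126 / (46 / 100)
     = 126 / 0.46
     = 273.91 kg/ha


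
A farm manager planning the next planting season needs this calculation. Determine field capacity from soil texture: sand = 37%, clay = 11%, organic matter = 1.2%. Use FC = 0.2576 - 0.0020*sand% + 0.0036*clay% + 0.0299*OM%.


FC = 0.2576 - 0.0020*37 + 0.0036*11 + 0.0299*1.2
   = 0.2576 - 0.0740 + 0.0396 + 0.0359
   = 0.2591


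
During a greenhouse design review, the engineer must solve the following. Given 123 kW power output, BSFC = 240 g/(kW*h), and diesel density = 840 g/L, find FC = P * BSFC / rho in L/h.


FC = P * BSFC / rho_fuel
   = 123 * 240 / 840
   = 29520 / 840
   = 35.14 L/h


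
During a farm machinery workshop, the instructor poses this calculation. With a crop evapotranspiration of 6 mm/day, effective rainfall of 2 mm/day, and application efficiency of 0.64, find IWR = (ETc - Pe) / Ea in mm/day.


IWR = (ETc - Pe) / Ea
    = (6 - 2) / 0.64
    = 4 / 0.64
    = 6.25 mm/day


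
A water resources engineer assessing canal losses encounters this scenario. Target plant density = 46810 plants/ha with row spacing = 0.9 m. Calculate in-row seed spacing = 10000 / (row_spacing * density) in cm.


spacing = 10000 / (row_sp * density)
        = 10000 / (0.9 * 46810)
        = 10000 / 42129
        = 0.23737 m = 23.74 cm


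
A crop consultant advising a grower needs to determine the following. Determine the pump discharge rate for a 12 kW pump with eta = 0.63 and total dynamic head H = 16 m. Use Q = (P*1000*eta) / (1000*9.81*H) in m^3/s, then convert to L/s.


Q = (P * 1000 * eta) / (rho * g * H)
  = (12 * 1000 * 0.63) / (1000 * 9.81 * 16)
  = 7560 / 156960
  = 0.04817 m^3/s = 48.17 L/s


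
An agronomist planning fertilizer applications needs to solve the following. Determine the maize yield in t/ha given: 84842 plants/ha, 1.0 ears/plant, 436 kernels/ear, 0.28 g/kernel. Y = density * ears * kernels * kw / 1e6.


Y = density * ears * kernels * kw
  = 84842 * 1.0 * 436 * 0.28 g/ha
  = 10357511.36 g/ha
  = 10357.51 kg/ha = 10.36 t/ha


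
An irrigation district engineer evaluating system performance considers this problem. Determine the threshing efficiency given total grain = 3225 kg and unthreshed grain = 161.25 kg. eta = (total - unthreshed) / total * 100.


eta = (total - unthreshed) / total * 100
    = (3225 - 161.25) / 3225 * 100
    = 3063.75 / 3225 * 100
    = 95%


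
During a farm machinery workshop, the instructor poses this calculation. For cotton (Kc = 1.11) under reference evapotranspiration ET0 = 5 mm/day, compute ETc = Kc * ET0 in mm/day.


ETc = Kc * ET0
    = 1.11 * 5
    = 5.55 mm/day


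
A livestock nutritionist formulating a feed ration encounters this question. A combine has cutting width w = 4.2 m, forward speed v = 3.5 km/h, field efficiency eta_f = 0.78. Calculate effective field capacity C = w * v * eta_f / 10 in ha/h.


C = w * v * eta_f / 10
  = 4.2 * 3.5 * 0.78 / 10
  = 11.47 / 10
  = 1.15 ha/h


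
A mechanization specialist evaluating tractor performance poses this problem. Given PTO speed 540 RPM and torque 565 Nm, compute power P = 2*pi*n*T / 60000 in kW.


P = 2*pi*n*T / 60000
  = 2*pi * 540 * 565 / 60000
  = 1916999.84 / 60000
  = 31.95 kW


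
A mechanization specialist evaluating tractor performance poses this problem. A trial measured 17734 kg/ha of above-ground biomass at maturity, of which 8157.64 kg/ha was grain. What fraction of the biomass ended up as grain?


HI = grain_yield / biomass
   = 8157.64 / 17734
   = 0.46


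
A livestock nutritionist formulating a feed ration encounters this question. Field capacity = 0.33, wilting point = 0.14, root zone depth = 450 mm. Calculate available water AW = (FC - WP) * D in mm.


AW = (FC - WP) * D
   = (0.33 - 0.14) * 450
   = 0.19 * 450
   = 85.50 mm


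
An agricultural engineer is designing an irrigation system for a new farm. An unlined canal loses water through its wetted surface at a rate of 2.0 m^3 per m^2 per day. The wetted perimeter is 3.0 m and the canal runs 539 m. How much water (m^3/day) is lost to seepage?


S = C * P * L
  = 2.0 * 3.0 * 539
  = 3234 m^3/day


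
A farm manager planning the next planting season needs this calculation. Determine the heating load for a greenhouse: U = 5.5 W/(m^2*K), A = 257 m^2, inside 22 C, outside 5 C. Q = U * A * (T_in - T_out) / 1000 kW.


dT = 22 - (5) = 17 K
Q = U * A * dT
  = 5.5 * 257 * 17
  = 24029.50 W = 24.03 kW


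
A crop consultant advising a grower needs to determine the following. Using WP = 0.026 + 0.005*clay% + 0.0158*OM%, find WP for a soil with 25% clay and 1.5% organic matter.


WP = 0.026 + 0.005*25 + 0.0158*1.5
   = 0.026 + 0.1250 + 0.0237
   = 0.1747


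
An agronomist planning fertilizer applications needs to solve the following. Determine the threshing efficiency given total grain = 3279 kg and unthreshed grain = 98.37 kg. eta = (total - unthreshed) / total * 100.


eta = (total - unthreshed) / total * 100
    = (3279 - 98.37) / 3279 * 100
    = 3180.63 / 3279 * 100
    = 97%


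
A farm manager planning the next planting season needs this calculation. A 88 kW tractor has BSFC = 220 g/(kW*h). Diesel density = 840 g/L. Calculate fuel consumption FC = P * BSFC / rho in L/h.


FC = P * BSFC / rho_fuel
   = 88 * 220 / 840
   = 19360 / 840
   = 23.05 L/h


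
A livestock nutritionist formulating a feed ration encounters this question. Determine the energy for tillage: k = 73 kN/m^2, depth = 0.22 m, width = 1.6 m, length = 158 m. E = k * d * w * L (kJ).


E = k * d * w * L
  = 73 * 0.22 * 1.6 * 158
  = 4059.97 kJ


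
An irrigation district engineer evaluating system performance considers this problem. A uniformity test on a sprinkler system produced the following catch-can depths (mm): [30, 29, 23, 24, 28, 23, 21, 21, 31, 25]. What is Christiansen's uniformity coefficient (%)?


xbar = 255 / 10 = 25.500
sum|xi - xbar| = 32
CU = 100 * (1 - 32 / (10 * 25.500))
   = 100 * (1 - 0.1255)
   = 87.45%


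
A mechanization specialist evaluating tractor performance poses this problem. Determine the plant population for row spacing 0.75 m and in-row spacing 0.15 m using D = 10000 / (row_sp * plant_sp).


D = 10000 / (row_sp * plant_sp)
  = 10000 / (0.75 * 0.15)
  = 10000 / 0.1125
  = 88888.89 plants/ha


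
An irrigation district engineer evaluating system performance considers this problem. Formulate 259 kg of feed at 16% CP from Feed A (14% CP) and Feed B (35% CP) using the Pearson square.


parts_A = CP_b - target = 35 - 16 = 19
parts_B = target - CP_a = 16 - 14 = 2
total_parts = 19 + 2 = 21
Feed A = 259 * 19 / 21 = 234.33 kg
Feed B = 259 * 2 / 21 = 24.67 kg

234.33 kg


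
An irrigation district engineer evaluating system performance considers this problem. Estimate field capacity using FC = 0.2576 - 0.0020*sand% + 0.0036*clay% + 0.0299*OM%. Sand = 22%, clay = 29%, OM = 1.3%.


FC = 0.2576 - 0.0020*22 + 0.0036*29 + 0.0299*1.3
   = 0.2576 - 0.0440 + 0.1044 + 0.0389
   = 0.3569


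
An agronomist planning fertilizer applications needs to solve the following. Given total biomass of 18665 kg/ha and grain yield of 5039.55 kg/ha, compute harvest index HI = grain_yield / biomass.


HI = grain_yield / biomass
   = 5039.55 / 18665
   = 0.27


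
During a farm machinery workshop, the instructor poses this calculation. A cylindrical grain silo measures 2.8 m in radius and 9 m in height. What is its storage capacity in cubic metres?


V = pi * r^2 * h
  = pi * 2.8^2 * 9
  = pi * 7.84 * 9
  = 221.67 m^3


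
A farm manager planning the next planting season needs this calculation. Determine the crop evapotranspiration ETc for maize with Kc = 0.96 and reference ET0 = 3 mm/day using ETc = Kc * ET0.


ETc = Kc * ET0
    = 0.96 * 3
    = 2.88 mm/day


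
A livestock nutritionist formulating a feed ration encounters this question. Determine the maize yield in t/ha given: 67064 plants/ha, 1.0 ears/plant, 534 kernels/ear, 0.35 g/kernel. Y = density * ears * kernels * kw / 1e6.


Y = density * ears * kernels * kw
  = 67064 * 1.0 * 534 * 0.35 g/ha
  = 12534261.60 g/ha
  = 12534.26 kg/ha = 12.53 t/ha


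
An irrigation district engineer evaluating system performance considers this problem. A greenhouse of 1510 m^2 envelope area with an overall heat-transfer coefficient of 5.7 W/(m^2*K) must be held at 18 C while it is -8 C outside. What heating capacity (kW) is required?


dT = 18 - (-8) = 26 K
Q = U * A * dT
  = 5.7 * 1510 * 26
  = 223782 W = 223.78 kW


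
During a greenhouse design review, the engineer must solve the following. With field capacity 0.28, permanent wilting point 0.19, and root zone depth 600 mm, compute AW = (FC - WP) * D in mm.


AW = (FC - WP) * D
   = (0.28 - 0.19) * 600
   = 0.09 * 600
   = 54 mm


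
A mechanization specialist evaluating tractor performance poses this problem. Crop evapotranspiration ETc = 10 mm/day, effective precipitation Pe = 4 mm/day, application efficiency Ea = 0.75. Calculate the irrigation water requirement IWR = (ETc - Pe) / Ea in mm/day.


IWR = (ETc - Pe) / Ea
    = (10 - 4) / 0.75
    = 6 / 0.75
    = 8 mm/day


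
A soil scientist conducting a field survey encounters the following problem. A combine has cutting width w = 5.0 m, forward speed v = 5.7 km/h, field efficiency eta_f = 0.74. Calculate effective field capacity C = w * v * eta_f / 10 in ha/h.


C = w * v * eta_f / 10
  = 5.0 * 5.7 * 0.74 / 10
  = 21.09 / 10
  = 2.11 ha/h


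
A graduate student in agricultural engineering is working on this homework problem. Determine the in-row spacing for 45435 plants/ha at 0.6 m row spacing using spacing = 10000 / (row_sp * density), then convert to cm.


spacing = 10000 / (row_sp * density)
        = 10000 / (0.6 * 45435)
        = 10000 / 27261
        = 0.36682 m = 36.68 cm


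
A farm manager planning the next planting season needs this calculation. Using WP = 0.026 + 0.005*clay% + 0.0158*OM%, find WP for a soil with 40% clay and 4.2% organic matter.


WP = 0.026 + 0.005*40 + 0.0158*4.2
   = 0.026 + 0.2000 + 0.0664
   = 0.2924


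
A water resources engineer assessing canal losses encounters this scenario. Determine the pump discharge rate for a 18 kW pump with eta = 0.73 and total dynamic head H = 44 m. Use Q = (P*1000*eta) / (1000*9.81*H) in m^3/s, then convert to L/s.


Q = (P * 1000 * eta) / (rho * g * H)
  = (18 * 1000 * 0.73) / (1000 * 9.81 * 44)
  = 13140 / 431640
  = 0.03044 m^3/s = 30.44 L/s


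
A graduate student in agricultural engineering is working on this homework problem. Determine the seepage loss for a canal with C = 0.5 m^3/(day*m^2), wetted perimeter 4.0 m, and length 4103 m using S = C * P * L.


S = C * P * L
  = 0.5 * 4.0 * 4103
  = 8206 m^3/day


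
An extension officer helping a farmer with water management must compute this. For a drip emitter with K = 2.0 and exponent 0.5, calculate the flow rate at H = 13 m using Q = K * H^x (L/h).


Q = K * H^x
  = 2.0 * 13^0.5
  = 2.0 * 3.6056
  = 7.21 L/h


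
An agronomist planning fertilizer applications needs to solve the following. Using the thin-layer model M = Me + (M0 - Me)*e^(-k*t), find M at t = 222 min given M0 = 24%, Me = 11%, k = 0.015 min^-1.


M = Me + (M0 - Me) * e^(-k*t)
  = 11 + (24 - 11) * e^(-0.015*222)
  = 11 + 13 * e^(-3.330)
  = 11 + 13 * 0.03579
  = 11 + 0.4653
  = 11.47%


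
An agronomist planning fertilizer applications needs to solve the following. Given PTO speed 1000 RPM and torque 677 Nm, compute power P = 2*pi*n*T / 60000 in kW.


P = 2*pi*n*T / 60000
  = 2*pi * 1000 * 677 / 60000
  = 4253716.45 / 60000
  = 70.90 kW


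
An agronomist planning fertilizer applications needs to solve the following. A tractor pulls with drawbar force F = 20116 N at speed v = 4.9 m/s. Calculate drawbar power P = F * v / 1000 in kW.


P = F * v / 1000
  = 20116 * 4.9 / 1000
  = 98568.40 / 1000
  = 98.57 kW


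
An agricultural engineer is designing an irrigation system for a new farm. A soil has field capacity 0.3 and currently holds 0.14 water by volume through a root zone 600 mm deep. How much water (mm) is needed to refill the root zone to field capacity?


SMD = (FC - theta) * D
    = (0.3 - 0.14) * 600
    = 0.160 * 600
    = 96 mm


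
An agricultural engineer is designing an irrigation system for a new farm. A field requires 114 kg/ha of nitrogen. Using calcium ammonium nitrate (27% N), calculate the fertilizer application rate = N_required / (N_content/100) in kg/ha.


Rate = N_required / (N_content / 100)
     = 114 / (27 / 100)
     = 114 / 0.27
     = 422.22 kg/ha


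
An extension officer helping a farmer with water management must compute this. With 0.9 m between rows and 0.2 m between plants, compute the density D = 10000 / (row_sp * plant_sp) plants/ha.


D = 10000 / (row_sp * plant_sp)
  = 10000 / (0.9 * 0.2)
  = 10000 / 0.1800
  = 55555.56 plants/ha


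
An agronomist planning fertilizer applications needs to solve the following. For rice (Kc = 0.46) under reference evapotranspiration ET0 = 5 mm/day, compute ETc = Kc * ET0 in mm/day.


ETc = Kc * ET0
    = 0.46 * 5
    = 2.30 mm/day


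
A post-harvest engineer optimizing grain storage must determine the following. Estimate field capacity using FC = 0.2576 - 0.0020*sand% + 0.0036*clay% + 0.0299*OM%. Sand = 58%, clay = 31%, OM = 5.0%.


FC = 0.2576 - 0.0020*58 + 0.0036*31 + 0.0299*5.0
   = 0.2576 - 0.1160 + 0.1116 + 0.1495
   = 0.4027


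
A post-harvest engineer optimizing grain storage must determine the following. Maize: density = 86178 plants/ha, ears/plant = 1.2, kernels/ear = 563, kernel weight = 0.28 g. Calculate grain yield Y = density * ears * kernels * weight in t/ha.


Y = density * ears * kernels * kw
  = 86178 * 1.2 * 563 * 0.28 g/ha
  = 16302119.90 g/ha
  = 16302.12 kg/ha = 16.30 t/ha


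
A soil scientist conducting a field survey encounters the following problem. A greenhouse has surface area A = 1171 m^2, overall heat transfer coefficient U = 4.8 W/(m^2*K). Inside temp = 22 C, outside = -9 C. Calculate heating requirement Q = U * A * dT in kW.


dT = 22 - (-9) = 31 K
Q = U * A * dT
  = 4.8 * 1171 * 31
  = 174244.80 W = 174.24 kW


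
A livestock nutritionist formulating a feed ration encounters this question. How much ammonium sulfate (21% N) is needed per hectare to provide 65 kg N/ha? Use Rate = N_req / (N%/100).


Rate = N_required / (N_content / 100)
     = 65 / (21 / 100)
     = 65 / 0.21
     = 309.52 kg/ha


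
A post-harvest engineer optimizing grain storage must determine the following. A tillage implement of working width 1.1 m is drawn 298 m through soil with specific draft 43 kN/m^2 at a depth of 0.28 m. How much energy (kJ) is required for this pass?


E = k * d * w * L
  = 43 * 0.28 * 1.1 * 298
  = 3946.71 kJ


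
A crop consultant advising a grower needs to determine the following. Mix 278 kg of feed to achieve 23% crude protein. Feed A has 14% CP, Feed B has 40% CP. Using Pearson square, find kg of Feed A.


parts_A = CP_b - target = 40 - 23 = 17
parts_B = target - CP_a = 23 - 14 = 9
total_parts = 17 + 9 = 26
Feed A = 278 * 17 / 26 = 181.77 kg
Feed B = 278 * 9 / 26 = 96.23 kg

181.77 kg


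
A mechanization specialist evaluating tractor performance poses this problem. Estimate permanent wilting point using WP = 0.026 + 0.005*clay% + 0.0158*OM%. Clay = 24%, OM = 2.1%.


WP = 0.026 + 0.005*24 + 0.0158*2.1
   = 0.026 + 0.1200 + 0.0332
   = 0.1792


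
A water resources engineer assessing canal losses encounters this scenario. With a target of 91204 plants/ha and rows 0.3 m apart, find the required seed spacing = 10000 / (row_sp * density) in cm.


spacing = 10000 / (row_sp * density)
        = 10000 / (0.3 * 91204)
        = 10000 / 27361.20
        = 0.36548 m = 36.55 cm


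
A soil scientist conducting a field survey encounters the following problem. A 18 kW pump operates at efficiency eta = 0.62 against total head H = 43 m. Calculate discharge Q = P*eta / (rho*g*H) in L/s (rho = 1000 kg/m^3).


Q = (P * 1000 * eta) / (rho * g * H)
  = (18 * 1000 * 0.62) / (1000 * 9.81 * 43)
  = 11160 / 421830
  = 0.02646 m^3/s = 26.46 L/s


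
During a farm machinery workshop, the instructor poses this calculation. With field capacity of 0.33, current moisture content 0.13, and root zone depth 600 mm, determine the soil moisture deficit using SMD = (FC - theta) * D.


SMD = (FC - theta) * D
    = (0.33 - 0.13) * 600
    = 0.200 * 600
    = 120 mm


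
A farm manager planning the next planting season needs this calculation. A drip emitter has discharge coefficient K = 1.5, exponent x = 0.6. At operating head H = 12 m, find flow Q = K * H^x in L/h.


Q = K * H^x
  = 1.5 * 12^0.6
  = 1.5 * 4.4413
  = 6.66 L/h


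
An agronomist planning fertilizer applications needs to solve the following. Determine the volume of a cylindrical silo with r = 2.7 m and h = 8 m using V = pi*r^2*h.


V = pi * r^2 * h
  = pi * 2.7^2 * 8
  = pi * 7.29 * 8
  = 183.22 m^3


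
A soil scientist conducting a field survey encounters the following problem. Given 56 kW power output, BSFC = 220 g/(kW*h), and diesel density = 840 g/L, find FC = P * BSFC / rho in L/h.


FC = P * BSFC / rho_fuel
   = 56 * 220 / 840
   = 12320 / 840
   = 14.67 L/h


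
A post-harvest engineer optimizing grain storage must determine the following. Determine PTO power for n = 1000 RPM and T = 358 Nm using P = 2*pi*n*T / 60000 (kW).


P = 2*pi*n*T / 60000
  = 2*pi * 1000 * 358 / 60000
  = 2249380.34 / 60000
  = 37.49 kW


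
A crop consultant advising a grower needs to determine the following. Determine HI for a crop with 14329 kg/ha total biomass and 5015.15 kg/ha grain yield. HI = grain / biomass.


HI = grain_yield / biomass
   = 5015.15 / 14329
   = 0.35


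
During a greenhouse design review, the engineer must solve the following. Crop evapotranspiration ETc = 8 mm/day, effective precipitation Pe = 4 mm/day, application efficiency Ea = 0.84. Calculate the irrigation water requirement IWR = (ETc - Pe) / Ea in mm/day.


IWR = (ETc - Pe) / Ea
    = (8 - 4) / 0.84
    = 4 / 0.84
    = 4.76 mm/day


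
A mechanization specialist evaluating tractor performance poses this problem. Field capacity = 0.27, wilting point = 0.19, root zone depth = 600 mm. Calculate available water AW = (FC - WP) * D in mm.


AW = (FC - WP) * D
   = (0.27 - 0.19) * 600
   = 0.08 * 600
   = 48 mm


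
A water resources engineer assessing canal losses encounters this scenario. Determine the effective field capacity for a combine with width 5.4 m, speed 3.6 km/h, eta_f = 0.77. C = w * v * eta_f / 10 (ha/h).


C = w * v * eta_f / 10
  = 5.4 * 3.6 * 0.77 / 10
  = 14.97 / 10
  = 1.50 ha/h


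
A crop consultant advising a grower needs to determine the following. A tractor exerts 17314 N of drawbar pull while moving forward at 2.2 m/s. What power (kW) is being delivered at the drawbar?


P = F * v / 1000
  = 17314 * 2.2 / 1000
  = 38090.80 / 1000
  = 38.09 kW


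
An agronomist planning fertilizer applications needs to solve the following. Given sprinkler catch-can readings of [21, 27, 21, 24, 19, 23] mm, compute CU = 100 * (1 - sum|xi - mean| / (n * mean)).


xbar = 135 / 6 = 22.500
sum|xi - xbar| = 13
CU = 100 * (1 - 13 / (6 * 22.500))
   = 100 * (1 - 0.0963)
   = 90.37%


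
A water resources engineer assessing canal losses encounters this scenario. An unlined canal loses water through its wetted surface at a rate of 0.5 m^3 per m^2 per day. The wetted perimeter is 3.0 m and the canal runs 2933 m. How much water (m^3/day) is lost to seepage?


S = C * P * L
  = 0.5 * 3.0 * 2933
  = 4399.50 m^3/day


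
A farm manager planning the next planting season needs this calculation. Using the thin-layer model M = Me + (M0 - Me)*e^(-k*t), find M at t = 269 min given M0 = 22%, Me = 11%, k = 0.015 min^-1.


M = Me + (M0 - Me) * e^(-k*t)
  = 11 + (22 - 11) * e^(-0.015*269)
  = 11 + 11 * e^(-4.035)
  = 11 + 11 * 0.01769
  = 11 + 0.1945
  = 11.19%


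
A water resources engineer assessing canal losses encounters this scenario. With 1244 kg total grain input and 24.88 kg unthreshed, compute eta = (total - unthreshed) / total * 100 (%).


eta = (total - unthreshed) / total * 100
    = (1244 - 24.88) / 1244 * 100
    = 1219.12 / 1244 * 100
    = 98%


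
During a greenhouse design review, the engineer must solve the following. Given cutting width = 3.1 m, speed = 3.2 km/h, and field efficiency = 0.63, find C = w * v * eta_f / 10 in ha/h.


C = w * v * eta_f / 10
  = 3.1 * 3.2 * 0.63 / 10
  = 6.25 / 10
  = 0.62 ha/h


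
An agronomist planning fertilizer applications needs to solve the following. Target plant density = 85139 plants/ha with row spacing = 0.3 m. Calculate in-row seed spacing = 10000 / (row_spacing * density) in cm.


spacing = 10000 / (row_sp * density)
        = 10000 / (0.3 * 85139)
        = 10000 / 25541.70
        = 0.39152 m = 39.15 cm


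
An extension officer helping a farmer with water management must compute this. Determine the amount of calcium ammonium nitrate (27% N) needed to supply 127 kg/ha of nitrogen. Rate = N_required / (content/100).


Rate = N_required / (N_content / 100)
     = 127 / (27 / 100)
     = 127 / 0.27
     = 470.37 kg/ha


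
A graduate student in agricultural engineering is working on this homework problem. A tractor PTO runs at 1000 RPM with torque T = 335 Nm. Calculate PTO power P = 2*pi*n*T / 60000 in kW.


P = 2*pi*n*T / 60000
  = 2*pi * 1000 * 335 / 60000
  = 2104867.08 / 60000
  = 35.08 kW


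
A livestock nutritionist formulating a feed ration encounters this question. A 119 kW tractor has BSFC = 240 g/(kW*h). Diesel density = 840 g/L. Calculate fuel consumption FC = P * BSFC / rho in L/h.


FC = P * BSFC / rho_fuel
   = 119 * 240 / 840
   = 28560 / 840
   = 34 L/h


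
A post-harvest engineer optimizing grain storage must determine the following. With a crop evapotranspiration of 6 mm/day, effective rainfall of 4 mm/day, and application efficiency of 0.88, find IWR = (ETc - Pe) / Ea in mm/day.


IWR = (ETc - Pe) / Ea
    = (6 - 4) / 0.88
    = 2 / 0.88
    = 2.27 mm/day


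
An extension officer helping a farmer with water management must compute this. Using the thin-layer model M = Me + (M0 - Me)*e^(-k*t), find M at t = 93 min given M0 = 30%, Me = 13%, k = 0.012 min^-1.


M = Me + (M0 - Me) * e^(-k*t)
  = 13 + (30 - 13) * e^(-0.012*93)
  = 13 + 17 * e^(-1.116)
  = 13 + 17 * 0.32759
  = 13 + 5.5690
  = 18.57%


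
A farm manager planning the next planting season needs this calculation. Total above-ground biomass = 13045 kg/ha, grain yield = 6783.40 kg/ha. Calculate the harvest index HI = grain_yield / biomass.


HI = grain_yield / biomass
   = 6783.40 / 13045
   = 0.52


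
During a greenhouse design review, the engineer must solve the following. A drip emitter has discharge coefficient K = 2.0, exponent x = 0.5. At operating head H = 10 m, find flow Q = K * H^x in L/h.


Q = K * H^x
  = 2.0 * 10^0.5
  = 2.0 * 3.1623
  = 6.32 L/h


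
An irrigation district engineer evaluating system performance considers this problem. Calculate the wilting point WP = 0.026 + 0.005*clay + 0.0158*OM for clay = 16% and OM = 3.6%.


WP = 0.026 + 0.005*16 + 0.0158*3.6
   = 0.026 + 0.0800 + 0.0569
   = 0.1629


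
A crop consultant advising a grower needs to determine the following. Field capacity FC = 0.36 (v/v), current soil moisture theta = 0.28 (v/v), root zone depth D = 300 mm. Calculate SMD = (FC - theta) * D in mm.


SMD = (FC - theta) * D
    = (0.36 - 0.28) * 300
    = 0.080 * 300
    = 24 mm


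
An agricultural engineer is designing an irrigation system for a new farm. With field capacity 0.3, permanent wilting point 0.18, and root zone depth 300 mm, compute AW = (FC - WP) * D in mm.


AW = (FC - WP) * D
   = (0.3 - 0.18) * 300
   = 0.12 * 300
   = 36 mm


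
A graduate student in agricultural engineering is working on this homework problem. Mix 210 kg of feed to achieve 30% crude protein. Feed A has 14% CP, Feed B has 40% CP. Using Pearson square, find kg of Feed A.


parts_A = CP_b - target = 40 - 30 = 10
parts_B = target - CP_a = 30 - 14 = 16
total_parts = 10 + 16 = 26
Feed A = 210 * 10 / 26 = 80.77 kg
Feed B = 210 * 16 / 26 = 129.23 kg

80.77 kg


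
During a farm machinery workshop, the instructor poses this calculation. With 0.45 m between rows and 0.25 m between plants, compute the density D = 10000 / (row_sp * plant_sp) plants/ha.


D = 10000 / (row_sp * plant_sp)
  = 10000 / (0.45 * 0.25)
  = 10000 / 0.1125
  = 88888.89 plants/ha


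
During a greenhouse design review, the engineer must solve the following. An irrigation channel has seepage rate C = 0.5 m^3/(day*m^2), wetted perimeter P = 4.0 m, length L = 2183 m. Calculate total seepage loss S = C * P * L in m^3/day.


S = C * P * L
  = 0.5 * 4.0 * 2183
  = 4366 m^3/day


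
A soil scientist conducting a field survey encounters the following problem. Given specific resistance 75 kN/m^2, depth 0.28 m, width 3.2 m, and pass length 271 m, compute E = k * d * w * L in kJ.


E = k * d * w * L
  = 75 * 0.28 * 3.2 * 271
  = 18211.20 kJ


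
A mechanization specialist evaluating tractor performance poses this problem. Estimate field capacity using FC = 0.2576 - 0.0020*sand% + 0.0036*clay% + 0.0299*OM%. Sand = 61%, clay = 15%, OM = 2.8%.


FC = 0.2576 - 0.0020*61 + 0.0036*15 + 0.0299*2.8
   = 0.2576 - 0.1220 + 0.0540 + 0.0837
   = 0.2733


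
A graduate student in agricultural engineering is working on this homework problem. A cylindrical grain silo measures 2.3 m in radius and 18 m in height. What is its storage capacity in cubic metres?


V = pi * r^2 * h
  = pi * 2.3^2 * 18
  = pi * 5.29 * 18
  = 299.14 m^3


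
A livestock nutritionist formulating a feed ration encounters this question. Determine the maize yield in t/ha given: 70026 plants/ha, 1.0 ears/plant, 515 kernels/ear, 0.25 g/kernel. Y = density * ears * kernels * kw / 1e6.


Y = density * ears * kernels * kw
  = 70026 * 1.0 * 515 * 0.25 g/ha
  = 9015847.50 g/ha
  = 9015.85 kg/ha = 9.02 t/ha


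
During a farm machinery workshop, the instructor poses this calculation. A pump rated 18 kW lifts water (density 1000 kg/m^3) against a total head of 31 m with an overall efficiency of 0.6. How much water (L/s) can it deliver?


Q = (P * 1000 * eta) / (rho * g * H)
  = (18 * 1000 * 0.6) / (1000 * 9.81 * 31)
  = 10800 / 304110
  = 0.03551 m^3/s = 35.51 L/s


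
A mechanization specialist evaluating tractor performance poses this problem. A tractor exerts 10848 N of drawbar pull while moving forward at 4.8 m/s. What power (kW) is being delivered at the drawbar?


P = F * v / 1000
  = 10848 * 4.8 / 1000
  = 52070.40 / 1000
  = 52.07 kW


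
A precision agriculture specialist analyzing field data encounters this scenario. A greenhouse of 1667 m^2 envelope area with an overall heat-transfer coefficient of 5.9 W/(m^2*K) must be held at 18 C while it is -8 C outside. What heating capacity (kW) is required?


dT = 18 - (-8) = 26 K
Q = U * A * dT
  = 5.9 * 1667 * 26
  = 255717.80 W = 255.72 kW


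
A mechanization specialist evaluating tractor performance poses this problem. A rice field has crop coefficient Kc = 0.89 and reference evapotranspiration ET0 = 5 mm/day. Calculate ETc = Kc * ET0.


ETc = Kc * ET0
    = 0.89 * 5
    = 4.45 mm/day


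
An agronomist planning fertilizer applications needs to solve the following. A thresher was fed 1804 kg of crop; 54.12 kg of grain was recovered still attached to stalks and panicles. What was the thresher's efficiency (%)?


eta = (total - unthreshed) / total * 100
    = (1804 - 54.12) / 1804 * 100
    = 1749.88 / 1804 * 100
    = 97%


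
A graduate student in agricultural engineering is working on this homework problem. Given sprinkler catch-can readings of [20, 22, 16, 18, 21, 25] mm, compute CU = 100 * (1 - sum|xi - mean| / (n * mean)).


xbar = 122 / 6 = 20.333
sum|xi - xbar| = 14
CU = 100 * (1 - 14 / (6 * 20.333))
   = 100 * (1 - 0.1148)
   = 88.52%


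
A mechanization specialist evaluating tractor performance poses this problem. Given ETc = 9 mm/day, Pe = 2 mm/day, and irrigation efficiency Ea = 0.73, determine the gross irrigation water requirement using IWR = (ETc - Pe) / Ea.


IWR = (ETc - Pe) / Ea
    = (9 - 2) / 0.73
    = 7 / 0.73
    = 9.59 mm/day


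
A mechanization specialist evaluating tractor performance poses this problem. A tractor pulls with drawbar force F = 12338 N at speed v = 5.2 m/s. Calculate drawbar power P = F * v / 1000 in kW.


P = F * v / 1000
  = 12338 * 5.2 / 1000
  = 64157.60 / 1000
  = 64.16 kW


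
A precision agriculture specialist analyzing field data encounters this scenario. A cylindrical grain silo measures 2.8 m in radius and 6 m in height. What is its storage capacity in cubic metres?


V = pi * r^2 * h
  = pi * 2.8^2 * 6
  = pi * 7.84 * 6
  = 147.78 m^3


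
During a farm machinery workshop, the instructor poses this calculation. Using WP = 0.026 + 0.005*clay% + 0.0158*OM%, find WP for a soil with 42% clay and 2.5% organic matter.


WP = 0.026 + 0.005*42 + 0.0158*2.5
   = 0.026 + 0.2100 + 0.0395
   = 0.2755


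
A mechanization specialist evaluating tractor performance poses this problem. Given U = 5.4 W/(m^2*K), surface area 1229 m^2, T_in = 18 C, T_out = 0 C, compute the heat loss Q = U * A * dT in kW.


dT = 18 - (0) = 18 K
Q = U * A * dT
  = 5.4 * 1229 * 18
  = 119458.80 W = 119.46 kW


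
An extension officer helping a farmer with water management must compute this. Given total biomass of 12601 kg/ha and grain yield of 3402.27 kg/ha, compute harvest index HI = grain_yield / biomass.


HI = grain_yield / biomass
   = 3402.27 / 12601
   = 0.27


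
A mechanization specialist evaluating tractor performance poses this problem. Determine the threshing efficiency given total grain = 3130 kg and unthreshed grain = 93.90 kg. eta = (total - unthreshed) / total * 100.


eta = (total - unthreshed) / total * 100
    = (3130 - 93.90) / 3130 * 100
    = 3036.10 / 3130 * 100
    = 97%


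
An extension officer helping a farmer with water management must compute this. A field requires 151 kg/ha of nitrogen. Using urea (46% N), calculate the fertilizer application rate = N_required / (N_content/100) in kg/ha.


Rate = N_required / (N_content / 100)
     = 151 / (46 / 100)
     = 151 / 0.46
     = 328.26 kg/ha


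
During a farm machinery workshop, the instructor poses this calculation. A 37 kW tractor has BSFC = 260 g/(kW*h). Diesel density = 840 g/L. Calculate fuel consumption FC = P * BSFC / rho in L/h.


FC = P * BSFC / rho_fuel
   = 37 * 260 / 840
   = 9620 / 840
   = 11.45 L/h


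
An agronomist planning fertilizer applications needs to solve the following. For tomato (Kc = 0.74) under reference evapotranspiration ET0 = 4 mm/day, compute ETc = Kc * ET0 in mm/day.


ETc = Kc * ET0
    = 0.74 * 4
    = 2.96 mm/day
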